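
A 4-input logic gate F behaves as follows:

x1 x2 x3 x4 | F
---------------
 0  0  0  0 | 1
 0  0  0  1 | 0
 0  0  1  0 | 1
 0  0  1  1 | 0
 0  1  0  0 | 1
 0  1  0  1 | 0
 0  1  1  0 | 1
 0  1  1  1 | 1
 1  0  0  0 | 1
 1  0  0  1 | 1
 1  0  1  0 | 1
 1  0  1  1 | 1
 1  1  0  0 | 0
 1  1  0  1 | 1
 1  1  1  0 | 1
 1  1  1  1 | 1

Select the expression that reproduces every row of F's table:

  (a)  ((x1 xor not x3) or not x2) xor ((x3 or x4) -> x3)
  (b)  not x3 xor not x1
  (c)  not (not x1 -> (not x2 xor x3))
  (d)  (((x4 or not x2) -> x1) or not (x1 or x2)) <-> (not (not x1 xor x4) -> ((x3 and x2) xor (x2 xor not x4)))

d

(a): at (0,0,0,0) it gives 0, but F = 1 — eliminated.
(b): at (0,0,0,0) it gives 0, but F = 1 — eliminated.
(c): at (0,0,0,0) it gives 0, but F = 1 — eliminated.
That leaves (d). Evaluating it on every row reproduces the table of F exactly.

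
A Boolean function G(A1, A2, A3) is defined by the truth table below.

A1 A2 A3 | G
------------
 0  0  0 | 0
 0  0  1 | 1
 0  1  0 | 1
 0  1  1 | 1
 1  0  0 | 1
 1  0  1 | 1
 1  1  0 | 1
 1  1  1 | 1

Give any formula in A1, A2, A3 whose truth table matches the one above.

Only row (0,0,0) gives 0. So G is 1 everywhere except there — the complement of the minterm ¬A1·¬A2·¬A3.

G(A1, A2, A3) = ¬((¬A1 ∧ ¬A2) ∧ ¬A3)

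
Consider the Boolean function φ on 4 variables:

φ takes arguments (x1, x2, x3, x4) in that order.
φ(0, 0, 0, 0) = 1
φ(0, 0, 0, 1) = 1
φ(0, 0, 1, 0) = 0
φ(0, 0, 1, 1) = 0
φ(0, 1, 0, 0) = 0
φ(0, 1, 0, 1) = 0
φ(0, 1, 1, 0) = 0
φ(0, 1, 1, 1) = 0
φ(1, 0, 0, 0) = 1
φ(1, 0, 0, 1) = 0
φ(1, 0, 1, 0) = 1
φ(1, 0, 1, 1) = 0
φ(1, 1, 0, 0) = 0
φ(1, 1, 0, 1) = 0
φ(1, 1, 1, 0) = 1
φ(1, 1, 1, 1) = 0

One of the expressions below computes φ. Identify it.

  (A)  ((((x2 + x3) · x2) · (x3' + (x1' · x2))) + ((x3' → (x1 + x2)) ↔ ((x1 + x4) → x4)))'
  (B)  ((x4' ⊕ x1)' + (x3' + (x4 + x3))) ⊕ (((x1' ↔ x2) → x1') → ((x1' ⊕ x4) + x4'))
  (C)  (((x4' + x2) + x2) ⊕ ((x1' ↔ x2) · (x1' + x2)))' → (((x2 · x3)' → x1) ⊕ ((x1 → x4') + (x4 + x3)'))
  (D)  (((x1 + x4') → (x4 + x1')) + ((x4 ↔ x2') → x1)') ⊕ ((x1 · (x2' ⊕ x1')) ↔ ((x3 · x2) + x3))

(B): at (0,0,0,0) it gives 0, but φ = 1 — eliminated.
(C): at (0,0,1,0) it gives 1, but φ = 0 — eliminated.
(D): at (0,0,0,0) it gives 0, but φ = 1 — eliminated.
Only (A) survives; checking it on all 16 rows confirms it matches φ.

A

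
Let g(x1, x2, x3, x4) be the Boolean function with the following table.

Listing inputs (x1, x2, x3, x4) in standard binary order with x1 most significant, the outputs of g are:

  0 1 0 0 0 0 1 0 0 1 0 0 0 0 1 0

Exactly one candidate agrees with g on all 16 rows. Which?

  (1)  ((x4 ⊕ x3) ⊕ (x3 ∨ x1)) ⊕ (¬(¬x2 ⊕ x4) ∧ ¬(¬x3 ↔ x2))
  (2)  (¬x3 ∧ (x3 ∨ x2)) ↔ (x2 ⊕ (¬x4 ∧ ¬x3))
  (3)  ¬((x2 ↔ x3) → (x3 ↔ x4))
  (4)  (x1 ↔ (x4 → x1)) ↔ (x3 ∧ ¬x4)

3

(1) disagrees with g on (0,0,0,1) (formula → 0, table → 1); rule it out.
(2) disagrees with g on (0,0,1,0) (formula → 1, table → 0); rule it out.
(4) disagrees with g on (0,0,0,0) (formula → 1, table → 0); rule it out.
That leaves (3). Evaluating it on every row reproduces the table of g exactly.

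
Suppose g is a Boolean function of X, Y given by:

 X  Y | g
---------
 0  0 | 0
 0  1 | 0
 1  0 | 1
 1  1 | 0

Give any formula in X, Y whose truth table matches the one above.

g(X, Y) = X & ~Y

1 only at (1,0): X AND NOT Y.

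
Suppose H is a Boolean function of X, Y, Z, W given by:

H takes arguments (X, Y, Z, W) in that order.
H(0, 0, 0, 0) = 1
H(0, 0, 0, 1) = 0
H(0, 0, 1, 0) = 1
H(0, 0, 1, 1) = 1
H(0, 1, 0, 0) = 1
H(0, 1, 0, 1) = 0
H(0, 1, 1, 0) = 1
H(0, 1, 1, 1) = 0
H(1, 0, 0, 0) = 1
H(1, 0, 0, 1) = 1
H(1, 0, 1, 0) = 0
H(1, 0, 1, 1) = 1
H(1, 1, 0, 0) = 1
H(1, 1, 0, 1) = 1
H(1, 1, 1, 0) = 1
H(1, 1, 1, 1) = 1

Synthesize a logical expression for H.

H is 0 on only 4 rows — (0,0,0,1), (0,1,0,1), (0,1,1,1), (1,0,1,0). Writing each as a minterm (¬X·¬Y·¬Z·W, ¬X·Y·¬Z·W, ¬X·Y·Z·W, X·¬Y·Z·¬W) and OR-ing them characterizes exactly where H=0, so H is the negation of that disjunction.

H(X, Y, Z, W) = not ((((((not X and not Y) and not Z) and W) or (((not X and Y) and not Z) and W)) or (((not X and Y) and Z) and W)) or (((X and not Y) and Z) and not W))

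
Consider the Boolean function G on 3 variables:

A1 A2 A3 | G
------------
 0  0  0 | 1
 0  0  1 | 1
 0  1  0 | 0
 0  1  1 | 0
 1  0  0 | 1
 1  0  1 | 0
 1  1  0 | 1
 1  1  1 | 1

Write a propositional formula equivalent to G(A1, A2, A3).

There are just 3 zero rows: (0,1,0), (0,1,1), (1,0,1). Their minterms are ¬A1·A2·¬A3, ¬A1·A2·A3, A1·¬A2·A3; the OR of those covers precisely the 0-outputs, and negating it yields G.

G(A1, A2, A3) = ~((((~A1 & A2) & ~A3) | ((~A1 & A2) & A3)) | ((A1 & ~A2) & A3))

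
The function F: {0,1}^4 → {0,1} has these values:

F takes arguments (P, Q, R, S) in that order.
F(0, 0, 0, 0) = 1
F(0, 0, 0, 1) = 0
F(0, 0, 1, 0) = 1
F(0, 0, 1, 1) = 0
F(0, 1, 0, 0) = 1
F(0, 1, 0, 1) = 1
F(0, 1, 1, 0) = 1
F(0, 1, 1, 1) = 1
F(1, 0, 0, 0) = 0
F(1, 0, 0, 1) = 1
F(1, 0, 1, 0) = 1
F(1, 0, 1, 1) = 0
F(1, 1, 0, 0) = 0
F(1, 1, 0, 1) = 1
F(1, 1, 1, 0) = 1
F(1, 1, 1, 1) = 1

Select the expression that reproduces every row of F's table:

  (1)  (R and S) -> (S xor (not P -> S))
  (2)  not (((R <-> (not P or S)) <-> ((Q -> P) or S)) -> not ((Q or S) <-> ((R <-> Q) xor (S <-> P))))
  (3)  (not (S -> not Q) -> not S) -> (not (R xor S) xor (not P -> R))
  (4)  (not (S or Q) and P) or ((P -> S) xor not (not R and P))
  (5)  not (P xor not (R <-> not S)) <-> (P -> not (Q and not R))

3

(1) disagrees with F on (0,0,0,1) (formula → 1, table → 0); rule it out.
(2) disagrees with F on (0,0,0,0) (formula → 0, table → 1); rule it out.
(4) disagrees with F on (0,0,0,0) (formula → 0, table → 1); rule it out.
(5) disagrees with F on (0,0,0,0) (formula → 0, table → 1); rule it out.
Only (3) survives; checking it on all 16 rows confirms it matches F.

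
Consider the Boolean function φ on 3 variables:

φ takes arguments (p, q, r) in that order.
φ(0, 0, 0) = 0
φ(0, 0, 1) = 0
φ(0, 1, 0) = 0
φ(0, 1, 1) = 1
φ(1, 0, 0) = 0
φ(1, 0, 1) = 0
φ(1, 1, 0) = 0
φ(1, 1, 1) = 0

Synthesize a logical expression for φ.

φ is 1 on exactly one input, (0,1,1), whose minterm is ¬p·q·r. So φ is just that conjunction.

φ(p, q, r) = (not p and q) and r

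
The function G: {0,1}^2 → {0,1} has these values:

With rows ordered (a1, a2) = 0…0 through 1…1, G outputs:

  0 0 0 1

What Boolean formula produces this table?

G(a1, a2) = a1 and a2

The output is 1 only when every input is 1 — the AND of all inputs.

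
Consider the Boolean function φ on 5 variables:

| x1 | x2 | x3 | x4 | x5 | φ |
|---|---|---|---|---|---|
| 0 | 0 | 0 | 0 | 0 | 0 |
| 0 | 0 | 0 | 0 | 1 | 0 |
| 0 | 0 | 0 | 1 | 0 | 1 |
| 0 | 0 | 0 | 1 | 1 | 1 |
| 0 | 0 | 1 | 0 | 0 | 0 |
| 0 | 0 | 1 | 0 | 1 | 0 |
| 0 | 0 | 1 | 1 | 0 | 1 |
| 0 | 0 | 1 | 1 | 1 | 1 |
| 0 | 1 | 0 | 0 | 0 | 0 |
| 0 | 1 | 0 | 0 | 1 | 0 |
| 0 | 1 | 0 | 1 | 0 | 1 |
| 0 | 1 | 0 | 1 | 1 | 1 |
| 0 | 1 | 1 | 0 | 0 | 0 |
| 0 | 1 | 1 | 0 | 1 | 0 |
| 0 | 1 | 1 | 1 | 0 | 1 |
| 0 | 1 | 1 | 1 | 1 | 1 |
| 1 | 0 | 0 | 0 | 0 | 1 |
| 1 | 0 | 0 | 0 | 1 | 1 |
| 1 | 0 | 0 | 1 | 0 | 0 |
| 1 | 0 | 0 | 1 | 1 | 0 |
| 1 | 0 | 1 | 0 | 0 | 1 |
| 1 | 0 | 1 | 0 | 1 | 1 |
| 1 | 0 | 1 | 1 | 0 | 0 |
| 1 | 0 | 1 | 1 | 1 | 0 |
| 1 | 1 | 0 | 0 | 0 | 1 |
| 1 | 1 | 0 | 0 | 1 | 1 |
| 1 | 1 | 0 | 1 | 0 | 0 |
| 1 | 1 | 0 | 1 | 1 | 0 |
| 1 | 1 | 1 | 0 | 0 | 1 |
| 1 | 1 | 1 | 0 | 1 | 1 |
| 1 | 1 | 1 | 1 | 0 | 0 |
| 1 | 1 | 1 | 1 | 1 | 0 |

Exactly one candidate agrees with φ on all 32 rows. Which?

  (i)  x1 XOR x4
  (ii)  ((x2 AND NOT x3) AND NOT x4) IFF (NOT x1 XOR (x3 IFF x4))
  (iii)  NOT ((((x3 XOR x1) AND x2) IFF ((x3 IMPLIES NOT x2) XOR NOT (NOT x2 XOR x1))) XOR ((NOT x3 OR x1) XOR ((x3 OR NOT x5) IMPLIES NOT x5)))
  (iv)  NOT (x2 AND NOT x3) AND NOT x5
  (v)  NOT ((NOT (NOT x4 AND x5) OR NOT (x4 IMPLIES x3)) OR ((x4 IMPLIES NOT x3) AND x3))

i

(ii) disagrees with φ on (0,0,0,0,0) (formula → 1, table → 0); rule it out.
(iii) disagrees with φ on (0,0,0,0,0) (formula → 1, table → 0); rule it out.
(iv) disagrees with φ on (0,0,0,0,0) (formula → 1, table → 0); rule it out.
(v) disagrees with φ on (0,0,0,0,1) (formula → 1, table → 0); rule it out.
That leaves (i). Evaluating it on every row reproduces the table of φ exactly.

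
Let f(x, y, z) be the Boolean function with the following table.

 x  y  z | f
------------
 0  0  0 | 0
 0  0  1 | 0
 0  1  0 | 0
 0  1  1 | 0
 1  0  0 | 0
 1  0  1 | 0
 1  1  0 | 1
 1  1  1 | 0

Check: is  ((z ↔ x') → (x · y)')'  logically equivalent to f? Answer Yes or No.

Yes

Test each input against both f and the formula:
  x=0, y=0, z=0: formula gives 0, f = 0 ✓
  x=0, y=0, z=1: formula gives 0, f = 0 ✓
  x=0, y=1, z=0: formula gives 0, f = 0 ✓
  x=0, y=1, z=1: formula gives 0, f = 0 ✓
  x=1, y=0, z=0: formula gives 0, f = 0 ✓
  …and likewise for the remaining 3 rows.
All 8 rows match — the expression computes f exactly.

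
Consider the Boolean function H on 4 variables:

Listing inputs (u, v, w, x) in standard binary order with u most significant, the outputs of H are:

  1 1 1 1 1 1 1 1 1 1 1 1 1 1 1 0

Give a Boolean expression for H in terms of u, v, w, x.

H(u, v, w, x) = ¬(((u ∧ v) ∧ w) ∧ x)

The output is 0 only when every input is 1 — NAND of all inputs.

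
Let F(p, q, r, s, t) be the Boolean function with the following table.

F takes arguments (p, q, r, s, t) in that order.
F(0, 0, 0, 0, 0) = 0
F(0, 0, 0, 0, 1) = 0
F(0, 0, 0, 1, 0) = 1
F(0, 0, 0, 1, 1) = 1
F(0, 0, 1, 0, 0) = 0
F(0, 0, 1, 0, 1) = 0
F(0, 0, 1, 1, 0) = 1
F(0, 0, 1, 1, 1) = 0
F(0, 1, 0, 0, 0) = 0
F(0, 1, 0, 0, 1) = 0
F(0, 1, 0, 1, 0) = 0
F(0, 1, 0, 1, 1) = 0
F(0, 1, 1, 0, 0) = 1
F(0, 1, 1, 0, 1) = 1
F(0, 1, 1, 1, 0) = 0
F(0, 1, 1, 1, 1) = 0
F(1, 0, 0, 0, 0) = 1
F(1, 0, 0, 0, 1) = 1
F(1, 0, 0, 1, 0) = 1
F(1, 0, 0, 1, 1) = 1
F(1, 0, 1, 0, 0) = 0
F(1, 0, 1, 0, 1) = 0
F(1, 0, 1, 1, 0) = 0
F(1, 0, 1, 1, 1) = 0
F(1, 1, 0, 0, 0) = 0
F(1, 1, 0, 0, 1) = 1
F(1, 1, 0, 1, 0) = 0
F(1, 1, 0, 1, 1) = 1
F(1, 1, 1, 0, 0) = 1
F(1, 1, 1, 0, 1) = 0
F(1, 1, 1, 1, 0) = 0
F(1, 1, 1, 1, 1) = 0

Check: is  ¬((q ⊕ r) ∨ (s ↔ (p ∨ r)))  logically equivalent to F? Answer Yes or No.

Test each input against both F and the formula:
  p=0, q=0, r=0, s=0, t=0: formula gives 0, F = 0 ✓
  p=0, q=0, r=0, s=0, t=1: formula gives 0, F = 0 ✓
  p=0, q=0, r=0, s=1, t=0: formula gives 1, F = 1 ✓
  p=0, q=0, r=0, s=1, t=1: formula gives 1, F = 1 ✓
  …
  p=0, q=0, r=1, s=1, t=0: formula gives 0, but F = 1 ✗
Since they disagree at (0,0,1,1,0), the expression is not a correct formula for F.

No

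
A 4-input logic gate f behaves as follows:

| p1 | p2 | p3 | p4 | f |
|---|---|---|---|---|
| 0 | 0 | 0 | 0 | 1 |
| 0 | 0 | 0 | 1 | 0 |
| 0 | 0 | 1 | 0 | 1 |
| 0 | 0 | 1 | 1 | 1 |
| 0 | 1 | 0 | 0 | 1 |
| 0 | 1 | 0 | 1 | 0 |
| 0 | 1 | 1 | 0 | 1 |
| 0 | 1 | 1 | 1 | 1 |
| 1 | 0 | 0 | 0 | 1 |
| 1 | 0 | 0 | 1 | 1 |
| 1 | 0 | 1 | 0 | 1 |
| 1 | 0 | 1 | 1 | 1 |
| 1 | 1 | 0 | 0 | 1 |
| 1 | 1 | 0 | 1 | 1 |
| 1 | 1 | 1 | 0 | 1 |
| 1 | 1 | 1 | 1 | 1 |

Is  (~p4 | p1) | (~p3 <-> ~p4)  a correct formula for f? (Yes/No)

Yes

Evaluate (~p4 | p1) | (~p3 <-> ~p4) on each row and compare to f:
  p1=0, p2=0, p3=0, p4=0: formula gives 1, f = 1 ✓
  p1=0, p2=0, p3=0, p4=1: formula gives 0, f = 0 ✓
  p1=0, p2=0, p3=1, p4=0: formula gives 1, f = 1 ✓
  p1=0, p2=0, p3=1, p4=1: formula gives 1, f = 1 ✓
  … (the remaining 12 rows also agree.)
All 16 rows match — the expression computes f exactly.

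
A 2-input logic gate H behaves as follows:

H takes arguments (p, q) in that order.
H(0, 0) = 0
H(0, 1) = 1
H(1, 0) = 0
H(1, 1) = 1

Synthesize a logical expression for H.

H(p, q) = q

The output simply equals q.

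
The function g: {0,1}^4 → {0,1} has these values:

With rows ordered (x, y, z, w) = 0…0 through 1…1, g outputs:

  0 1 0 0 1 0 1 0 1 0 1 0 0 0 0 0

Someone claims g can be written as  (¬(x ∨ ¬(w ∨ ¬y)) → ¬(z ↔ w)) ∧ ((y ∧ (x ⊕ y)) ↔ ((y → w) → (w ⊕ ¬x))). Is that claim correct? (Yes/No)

Evaluate (¬(x ∨ ¬(w ∨ ¬y)) → ¬(z ↔ w)) ∧ ((y ∧ (x ⊕ y)) ↔ ((y → w) → (w ⊕ ¬x))) on each row and compare to g:
  x=0, y=0, z=0, w=0: formula gives 0, g = 0 ✓
  x=0, y=0, z=0, w=1: formula gives 1, g = 1 ✓
  x=0, y=0, z=1, w=0: formula gives 0, g = 0 ✓
  x=0, y=0, z=1, w=1: formula gives 0, g = 0 ✓
  …and likewise for the remaining 12 rows.
No disagreement on any input; they are logically equivalent.

Yes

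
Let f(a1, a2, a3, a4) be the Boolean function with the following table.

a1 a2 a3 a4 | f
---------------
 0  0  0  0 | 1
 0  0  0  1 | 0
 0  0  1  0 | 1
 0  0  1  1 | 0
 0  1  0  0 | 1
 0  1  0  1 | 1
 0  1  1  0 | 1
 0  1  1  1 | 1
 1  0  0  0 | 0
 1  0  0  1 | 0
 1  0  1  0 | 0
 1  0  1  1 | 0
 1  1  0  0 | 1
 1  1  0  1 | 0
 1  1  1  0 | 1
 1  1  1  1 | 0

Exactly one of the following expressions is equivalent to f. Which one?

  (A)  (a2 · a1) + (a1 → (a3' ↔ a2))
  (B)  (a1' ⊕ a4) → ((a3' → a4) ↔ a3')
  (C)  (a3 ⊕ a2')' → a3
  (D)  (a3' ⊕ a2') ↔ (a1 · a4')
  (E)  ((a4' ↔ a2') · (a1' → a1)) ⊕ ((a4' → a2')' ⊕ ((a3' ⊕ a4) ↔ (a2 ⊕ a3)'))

(A) disagrees with f on (0,0,0,1) (formula → 1, table → 0); rule it out.
(B) disagrees with f on (0,0,0,0) (formula → 0, table → 1); rule it out.
(C) disagrees with f on (0,0,0,1) (formula → 1, table → 0); rule it out.
(D) disagrees with f on (0,0,0,1) (formula → 1, table → 0); rule it out.
That leaves (E). Evaluating it on every row reproduces the table of f exactly.

E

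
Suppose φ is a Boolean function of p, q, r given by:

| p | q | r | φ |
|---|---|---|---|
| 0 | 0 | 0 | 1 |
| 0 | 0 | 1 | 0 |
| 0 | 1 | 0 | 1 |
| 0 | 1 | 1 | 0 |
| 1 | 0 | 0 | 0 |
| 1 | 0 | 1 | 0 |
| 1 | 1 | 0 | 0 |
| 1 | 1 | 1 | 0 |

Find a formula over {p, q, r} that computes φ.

φ(p, q, r) = ((¬p ∧ ¬q) ∧ ¬r) ∨ ((¬p ∧ q) ∧ ¬r)

The 1-rows are (0,0,0), (0,1,0). Each contributes one minterm — ¬p·¬q·¬r; ¬p·q·¬r — and their disjunction is a sum-of-products form of φ.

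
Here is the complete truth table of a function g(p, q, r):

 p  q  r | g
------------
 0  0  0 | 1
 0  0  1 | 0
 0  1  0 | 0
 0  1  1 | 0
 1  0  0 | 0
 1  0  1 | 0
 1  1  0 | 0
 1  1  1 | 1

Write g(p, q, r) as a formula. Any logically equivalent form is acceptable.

g(p, q, r) = ((NOT p AND NOT q) AND NOT r) OR ((p AND q) AND r)

g=1 on 2 inputs: (0,0,0), (1,1,1). Reading each as a conjunction of literals (¬p·¬q·¬r, p·q·r) and taking the OR gives the canonical DNF.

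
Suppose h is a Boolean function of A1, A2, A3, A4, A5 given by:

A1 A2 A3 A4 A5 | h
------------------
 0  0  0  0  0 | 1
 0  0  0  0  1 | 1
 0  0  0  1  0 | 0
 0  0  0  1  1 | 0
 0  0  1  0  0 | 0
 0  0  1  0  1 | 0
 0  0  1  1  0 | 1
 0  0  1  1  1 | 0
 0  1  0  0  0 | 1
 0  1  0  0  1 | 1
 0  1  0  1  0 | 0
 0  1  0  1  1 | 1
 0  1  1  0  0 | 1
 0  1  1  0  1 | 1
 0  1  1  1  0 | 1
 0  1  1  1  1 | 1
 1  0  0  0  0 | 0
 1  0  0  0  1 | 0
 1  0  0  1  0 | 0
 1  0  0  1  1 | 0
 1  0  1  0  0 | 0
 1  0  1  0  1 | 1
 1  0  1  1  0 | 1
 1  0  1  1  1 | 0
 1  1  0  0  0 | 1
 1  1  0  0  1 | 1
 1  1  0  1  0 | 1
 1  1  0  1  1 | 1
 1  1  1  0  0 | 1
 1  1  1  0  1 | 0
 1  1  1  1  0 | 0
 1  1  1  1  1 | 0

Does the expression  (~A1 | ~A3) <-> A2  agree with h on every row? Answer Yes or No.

No

Evaluate (~A1 | ~A3) <-> A2 on each row and compare to h:
  A1=0, A2=0, A3=0, A4=0, A5=0: formula gives 0, but h = 1 ✗
Row (0,0,0,0,0) is a counterexample, so the formula is not equivalent to h.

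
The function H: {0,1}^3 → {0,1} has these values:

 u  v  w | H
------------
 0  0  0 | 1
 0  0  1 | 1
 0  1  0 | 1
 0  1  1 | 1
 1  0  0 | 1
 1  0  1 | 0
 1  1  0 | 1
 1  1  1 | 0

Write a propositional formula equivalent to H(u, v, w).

There are just 2 zero rows: (1,0,1), (1,1,1). Their minterms are u·¬v·w, u·v·w; the OR of those covers precisely the 0-outputs, and negating it yields H.

H(u, v, w) = not (((u and not v) and w) or ((u and v) and w))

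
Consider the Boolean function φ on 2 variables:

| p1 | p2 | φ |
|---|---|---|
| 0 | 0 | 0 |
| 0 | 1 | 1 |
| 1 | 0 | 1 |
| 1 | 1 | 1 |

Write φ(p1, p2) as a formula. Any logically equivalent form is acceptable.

The output is 1 whenever at least one input is 1 — the OR of all inputs.

φ(p1, p2) = p1 | p2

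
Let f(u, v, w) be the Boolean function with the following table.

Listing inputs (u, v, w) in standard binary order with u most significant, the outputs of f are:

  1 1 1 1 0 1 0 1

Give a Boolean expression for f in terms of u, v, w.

There are just 2 zero rows: (1,0,0), (1,1,0). Their minterms are u·¬v·¬w, u·v·¬w; the OR of those covers precisely the 0-outputs, and negating it yields f.

f(u, v, w) = not (((u and not v) and not w) or ((u and v) and not w))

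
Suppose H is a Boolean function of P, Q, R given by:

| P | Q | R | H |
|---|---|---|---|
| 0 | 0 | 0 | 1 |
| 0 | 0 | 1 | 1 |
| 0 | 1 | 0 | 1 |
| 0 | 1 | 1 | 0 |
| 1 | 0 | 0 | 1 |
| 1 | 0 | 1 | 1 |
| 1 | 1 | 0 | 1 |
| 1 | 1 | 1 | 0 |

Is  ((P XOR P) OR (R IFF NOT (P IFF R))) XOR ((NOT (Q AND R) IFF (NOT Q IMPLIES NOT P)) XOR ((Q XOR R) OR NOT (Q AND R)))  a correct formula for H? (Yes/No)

No

Test each input against both H and the formula:
  P=0, Q=0, R=0: formula gives 1, H = 1 ✓
  P=0, Q=0, R=1: formula gives 1, H = 1 ✓
  P=0, Q=1, R=0: formula gives 1, H = 1 ✓
  P=0, Q=1, R=1: formula gives 1, but H = 0 ✗
A single disagreement suffices: at (0,1,1) they differ, so the formula does not compute H.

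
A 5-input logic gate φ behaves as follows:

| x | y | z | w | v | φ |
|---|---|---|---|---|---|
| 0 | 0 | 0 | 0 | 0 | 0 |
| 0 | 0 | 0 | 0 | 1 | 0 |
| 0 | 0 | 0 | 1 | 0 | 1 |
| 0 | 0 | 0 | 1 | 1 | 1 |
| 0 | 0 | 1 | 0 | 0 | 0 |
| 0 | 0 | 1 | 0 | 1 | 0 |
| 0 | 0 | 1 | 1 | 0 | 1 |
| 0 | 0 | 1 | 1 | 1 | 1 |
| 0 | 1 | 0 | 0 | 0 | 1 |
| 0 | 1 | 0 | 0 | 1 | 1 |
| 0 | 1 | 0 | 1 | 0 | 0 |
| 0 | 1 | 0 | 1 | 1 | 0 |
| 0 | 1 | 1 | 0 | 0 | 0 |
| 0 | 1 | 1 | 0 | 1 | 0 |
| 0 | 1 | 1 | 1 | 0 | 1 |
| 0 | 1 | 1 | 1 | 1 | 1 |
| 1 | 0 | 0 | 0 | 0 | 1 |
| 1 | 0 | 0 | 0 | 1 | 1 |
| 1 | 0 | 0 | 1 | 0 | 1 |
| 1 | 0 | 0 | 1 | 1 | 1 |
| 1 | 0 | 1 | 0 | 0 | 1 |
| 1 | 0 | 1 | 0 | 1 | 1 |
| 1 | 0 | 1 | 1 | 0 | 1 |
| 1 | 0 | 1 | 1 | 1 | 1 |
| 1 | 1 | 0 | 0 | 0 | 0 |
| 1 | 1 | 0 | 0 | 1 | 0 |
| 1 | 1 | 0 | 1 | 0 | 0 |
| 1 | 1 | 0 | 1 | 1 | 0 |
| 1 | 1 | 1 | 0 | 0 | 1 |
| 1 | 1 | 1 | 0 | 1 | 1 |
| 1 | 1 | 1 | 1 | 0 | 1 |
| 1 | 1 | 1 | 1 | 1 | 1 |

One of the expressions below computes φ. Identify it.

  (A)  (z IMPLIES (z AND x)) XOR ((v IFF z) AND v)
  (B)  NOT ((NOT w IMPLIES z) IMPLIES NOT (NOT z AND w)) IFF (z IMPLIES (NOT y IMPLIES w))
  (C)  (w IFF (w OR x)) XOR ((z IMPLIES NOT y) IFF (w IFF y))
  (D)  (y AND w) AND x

C

(A) disagrees with φ on (0,0,0,0,0) (formula → 1, table → 0); rule it out.
(B) disagrees with φ on (0,0,1,0,0) (formula → 1, table → 0); rule it out.
(D) disagrees with φ on (0,0,0,1,0) (formula → 0, table → 1); rule it out.
That leaves (C). Evaluating it on every row reproduces the table of φ exactly.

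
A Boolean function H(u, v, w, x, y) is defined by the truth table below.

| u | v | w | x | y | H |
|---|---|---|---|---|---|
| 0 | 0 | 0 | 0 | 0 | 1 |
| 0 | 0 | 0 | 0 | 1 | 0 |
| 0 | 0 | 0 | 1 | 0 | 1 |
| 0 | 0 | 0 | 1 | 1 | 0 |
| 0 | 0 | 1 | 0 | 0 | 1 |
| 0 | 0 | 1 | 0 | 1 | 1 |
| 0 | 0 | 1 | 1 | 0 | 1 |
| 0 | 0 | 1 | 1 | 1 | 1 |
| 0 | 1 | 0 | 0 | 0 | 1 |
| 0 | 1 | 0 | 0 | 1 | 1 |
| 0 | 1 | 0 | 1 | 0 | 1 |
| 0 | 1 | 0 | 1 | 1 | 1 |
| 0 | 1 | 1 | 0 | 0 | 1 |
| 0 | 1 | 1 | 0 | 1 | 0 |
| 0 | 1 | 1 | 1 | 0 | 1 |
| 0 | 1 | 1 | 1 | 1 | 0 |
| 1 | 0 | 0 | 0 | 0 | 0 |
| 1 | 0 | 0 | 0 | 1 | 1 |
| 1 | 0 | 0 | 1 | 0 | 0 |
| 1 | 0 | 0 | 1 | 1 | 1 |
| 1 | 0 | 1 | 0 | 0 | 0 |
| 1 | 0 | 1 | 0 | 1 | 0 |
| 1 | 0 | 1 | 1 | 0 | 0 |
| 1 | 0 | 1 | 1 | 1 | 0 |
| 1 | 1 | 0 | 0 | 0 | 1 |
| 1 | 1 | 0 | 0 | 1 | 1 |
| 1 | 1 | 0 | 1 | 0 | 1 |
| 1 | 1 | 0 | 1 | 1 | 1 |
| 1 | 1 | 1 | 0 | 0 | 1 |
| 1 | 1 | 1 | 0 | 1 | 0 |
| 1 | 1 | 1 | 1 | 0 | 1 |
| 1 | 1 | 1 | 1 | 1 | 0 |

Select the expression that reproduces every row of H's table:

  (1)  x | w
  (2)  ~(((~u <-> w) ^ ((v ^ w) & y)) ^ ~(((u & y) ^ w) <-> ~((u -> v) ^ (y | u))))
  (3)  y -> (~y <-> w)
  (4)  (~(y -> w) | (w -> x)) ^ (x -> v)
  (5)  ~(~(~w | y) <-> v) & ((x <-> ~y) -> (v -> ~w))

(1) disagrees with H on (0,0,0,0,0) (formula → 0, table → 1); rule it out.
(3) disagrees with H on (0,0,0,0,1) (formula → 1, table → 0); rule it out.
(4) disagrees with H on (0,0,0,0,0) (formula → 0, table → 1); rule it out.
(5) disagrees with H on (0,0,0,0,0) (formula → 0, table → 1); rule it out.
Only (2) survives; checking it on all 32 rows confirms it matches H.

2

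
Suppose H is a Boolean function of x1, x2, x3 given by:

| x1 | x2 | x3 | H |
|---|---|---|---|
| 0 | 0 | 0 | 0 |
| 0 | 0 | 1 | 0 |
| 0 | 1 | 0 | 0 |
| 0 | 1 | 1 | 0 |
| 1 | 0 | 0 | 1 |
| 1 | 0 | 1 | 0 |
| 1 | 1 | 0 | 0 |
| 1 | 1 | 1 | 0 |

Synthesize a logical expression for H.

H(x1, x2, x3) = (x1 and not x2) and not x3

H is 1 on exactly one input, (1,0,0), whose minterm is x1·¬x2·¬x3. So H is just that conjunction.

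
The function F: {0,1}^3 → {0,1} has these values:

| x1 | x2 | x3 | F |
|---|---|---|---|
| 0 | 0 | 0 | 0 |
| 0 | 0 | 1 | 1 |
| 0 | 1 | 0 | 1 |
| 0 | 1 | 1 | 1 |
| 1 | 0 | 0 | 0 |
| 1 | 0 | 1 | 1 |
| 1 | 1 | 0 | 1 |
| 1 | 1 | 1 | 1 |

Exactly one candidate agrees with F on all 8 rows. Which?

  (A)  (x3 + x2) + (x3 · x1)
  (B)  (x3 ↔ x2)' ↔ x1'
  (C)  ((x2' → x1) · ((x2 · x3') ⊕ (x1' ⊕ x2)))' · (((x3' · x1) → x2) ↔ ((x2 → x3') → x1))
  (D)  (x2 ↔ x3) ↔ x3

A

(B) disagrees with F on (0,1,1) (formula → 0, table → 1); rule it out.
(C) disagrees with F on (0,0,1) (formula → 0, table → 1); rule it out.
(D) disagrees with F on (0,0,1) (formula → 0, table → 1); rule it out.
That leaves (A). Evaluating it on every row reproduces the table of F exactly.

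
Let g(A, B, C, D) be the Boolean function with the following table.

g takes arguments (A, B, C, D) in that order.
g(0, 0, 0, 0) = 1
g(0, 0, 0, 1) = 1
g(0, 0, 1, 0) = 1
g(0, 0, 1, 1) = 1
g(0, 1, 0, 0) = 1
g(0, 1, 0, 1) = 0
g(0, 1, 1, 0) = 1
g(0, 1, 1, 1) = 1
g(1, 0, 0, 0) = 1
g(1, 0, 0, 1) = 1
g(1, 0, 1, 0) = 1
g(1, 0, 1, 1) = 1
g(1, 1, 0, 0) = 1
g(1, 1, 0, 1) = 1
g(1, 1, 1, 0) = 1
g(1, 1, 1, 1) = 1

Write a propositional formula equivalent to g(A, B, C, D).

g(A, B, C, D) = ~(((~A & B) & ~C) & D)

Only row (0,1,0,1) gives 0. So g is 1 everywhere except there — the complement of the minterm ¬A·B·¬C·D.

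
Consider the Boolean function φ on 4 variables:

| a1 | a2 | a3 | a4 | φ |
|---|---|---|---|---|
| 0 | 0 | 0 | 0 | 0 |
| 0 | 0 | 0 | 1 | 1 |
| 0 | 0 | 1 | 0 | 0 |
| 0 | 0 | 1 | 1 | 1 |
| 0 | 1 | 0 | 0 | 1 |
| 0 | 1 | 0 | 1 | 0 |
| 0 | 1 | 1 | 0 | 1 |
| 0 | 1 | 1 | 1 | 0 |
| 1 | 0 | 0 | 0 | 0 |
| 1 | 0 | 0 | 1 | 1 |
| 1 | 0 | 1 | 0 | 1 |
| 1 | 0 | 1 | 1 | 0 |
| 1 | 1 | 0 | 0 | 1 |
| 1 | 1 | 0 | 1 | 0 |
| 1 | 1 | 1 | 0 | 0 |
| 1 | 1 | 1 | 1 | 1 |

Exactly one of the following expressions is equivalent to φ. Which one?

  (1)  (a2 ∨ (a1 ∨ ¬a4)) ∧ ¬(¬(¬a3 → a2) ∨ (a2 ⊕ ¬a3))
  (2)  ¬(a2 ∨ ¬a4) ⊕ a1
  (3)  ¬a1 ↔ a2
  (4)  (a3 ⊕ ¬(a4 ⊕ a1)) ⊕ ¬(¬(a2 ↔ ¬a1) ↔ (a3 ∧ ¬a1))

4

(1): at (0,0,0,1) it gives 0, but φ = 1 — eliminated.
(2): at (0,1,0,0) it gives 0, but φ = 1 — eliminated.
(3): at (0,0,0,1) it gives 0, but φ = 1 — eliminated.
(4) is the remaining candidate, and it agrees with φ on all 16 inputs.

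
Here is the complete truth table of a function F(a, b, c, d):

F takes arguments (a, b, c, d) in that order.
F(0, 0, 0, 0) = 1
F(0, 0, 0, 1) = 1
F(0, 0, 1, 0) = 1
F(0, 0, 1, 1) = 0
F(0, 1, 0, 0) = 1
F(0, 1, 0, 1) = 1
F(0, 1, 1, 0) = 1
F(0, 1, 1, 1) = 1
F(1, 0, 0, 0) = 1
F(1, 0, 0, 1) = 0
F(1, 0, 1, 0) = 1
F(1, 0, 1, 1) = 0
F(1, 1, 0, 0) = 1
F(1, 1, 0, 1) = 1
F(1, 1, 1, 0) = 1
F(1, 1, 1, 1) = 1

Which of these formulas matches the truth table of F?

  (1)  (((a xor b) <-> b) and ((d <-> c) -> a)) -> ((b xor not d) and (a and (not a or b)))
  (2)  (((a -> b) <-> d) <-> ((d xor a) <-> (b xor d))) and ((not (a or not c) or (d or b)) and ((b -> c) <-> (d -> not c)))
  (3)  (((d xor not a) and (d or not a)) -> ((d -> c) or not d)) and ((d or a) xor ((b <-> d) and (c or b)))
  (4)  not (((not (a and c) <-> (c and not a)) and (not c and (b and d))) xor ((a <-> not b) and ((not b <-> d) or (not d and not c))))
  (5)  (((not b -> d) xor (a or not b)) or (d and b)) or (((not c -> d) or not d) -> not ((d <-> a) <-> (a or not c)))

5

(1) disagrees with F on (0,0,0,1) (formula → 0, table → 1); rule it out.
(2) disagrees with F on (0,0,0,0) (formula → 0, table → 1); rule it out.
(3) disagrees with F on (0,0,0,0) (formula → 0, table → 1); rule it out.
(4) disagrees with F on (0,0,1,1) (formula → 1, table → 0); rule it out.
(5) is the remaining candidate, and it agrees with F on all 16 inputs.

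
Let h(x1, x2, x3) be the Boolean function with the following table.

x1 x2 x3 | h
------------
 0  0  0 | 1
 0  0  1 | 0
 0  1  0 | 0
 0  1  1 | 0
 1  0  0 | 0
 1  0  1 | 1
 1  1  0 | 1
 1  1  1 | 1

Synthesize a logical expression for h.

h(x1, x2, x3) = ((((not x1 and not x2) and not x3) or ((x1 and not x2) and x3)) or ((x1 and x2) and not x3)) or ((x1 and x2) and x3)

Collect the rows where h=1 — (0,0,0), (1,0,1), (1,1,0), (1,1,1) — and write one minterm per row: ¬x1·¬x2·¬x3, x1·¬x2·x3, x1·x2·¬x3, x1·x2·x3. Their union (logical OR) reproduces the table exactly.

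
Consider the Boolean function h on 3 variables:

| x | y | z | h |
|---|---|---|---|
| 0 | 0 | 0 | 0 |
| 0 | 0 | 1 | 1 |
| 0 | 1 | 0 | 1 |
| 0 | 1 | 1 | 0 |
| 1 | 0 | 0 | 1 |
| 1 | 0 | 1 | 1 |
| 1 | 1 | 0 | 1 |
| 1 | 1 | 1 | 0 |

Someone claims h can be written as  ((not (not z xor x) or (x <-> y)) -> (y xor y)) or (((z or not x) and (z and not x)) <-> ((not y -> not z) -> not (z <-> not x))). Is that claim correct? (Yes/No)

Yes

Evaluate ((not (not z xor x) or (x <-> y)) -> (y xor y)) or (((z or not x) and (z and not x)) <-> ((not y -> not z) -> not (z <-> not x))) on each row and compare to h:
  x=0, y=0, z=0: formula gives 0, h = 0 ✓
  x=0, y=0, z=1: formula gives 1, h = 1 ✓
  x=0, y=1, z=0: formula gives 1, h = 1 ✓
  x=0, y=1, z=1: formula gives 0, h = 0 ✓
  x=1, y=0, z=0: formula gives 1, h = 1 ✓
  … (the remaining 3 rows also agree.)
Every row agrees, so the formula is equivalent.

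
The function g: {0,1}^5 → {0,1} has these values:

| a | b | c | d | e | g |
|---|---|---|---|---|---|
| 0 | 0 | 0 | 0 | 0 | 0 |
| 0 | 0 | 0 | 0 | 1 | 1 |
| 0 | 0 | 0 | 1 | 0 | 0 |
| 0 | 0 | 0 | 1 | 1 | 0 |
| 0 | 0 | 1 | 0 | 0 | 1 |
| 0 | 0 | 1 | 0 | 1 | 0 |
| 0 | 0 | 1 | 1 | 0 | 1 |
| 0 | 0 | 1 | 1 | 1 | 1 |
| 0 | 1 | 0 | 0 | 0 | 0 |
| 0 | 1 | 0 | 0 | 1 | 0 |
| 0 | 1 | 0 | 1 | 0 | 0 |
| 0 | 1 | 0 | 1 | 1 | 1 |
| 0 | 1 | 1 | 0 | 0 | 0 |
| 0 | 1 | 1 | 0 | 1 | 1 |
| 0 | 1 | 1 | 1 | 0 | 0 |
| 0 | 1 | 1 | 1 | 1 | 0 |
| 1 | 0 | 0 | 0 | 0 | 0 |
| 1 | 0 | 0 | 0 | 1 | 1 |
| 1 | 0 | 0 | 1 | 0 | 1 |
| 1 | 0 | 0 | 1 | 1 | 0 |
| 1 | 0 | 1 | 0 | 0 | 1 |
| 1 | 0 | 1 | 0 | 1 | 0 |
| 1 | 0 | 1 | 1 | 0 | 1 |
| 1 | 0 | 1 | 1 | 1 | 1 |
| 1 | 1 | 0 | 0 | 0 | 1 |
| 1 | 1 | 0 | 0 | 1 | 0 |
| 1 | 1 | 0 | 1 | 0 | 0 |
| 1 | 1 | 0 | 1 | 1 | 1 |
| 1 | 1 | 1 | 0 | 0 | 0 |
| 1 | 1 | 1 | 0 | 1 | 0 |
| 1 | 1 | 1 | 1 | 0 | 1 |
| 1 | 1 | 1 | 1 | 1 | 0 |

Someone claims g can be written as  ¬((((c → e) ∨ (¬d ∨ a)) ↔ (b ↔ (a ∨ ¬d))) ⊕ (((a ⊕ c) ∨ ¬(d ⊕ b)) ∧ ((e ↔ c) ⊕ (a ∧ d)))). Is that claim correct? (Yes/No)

Yes

Test each input against both g and the formula:
  a=0, b=0, c=0, d=0, e=0: formula gives 0, g = 0 ✓
  a=0, b=0, c=0, d=0, e=1: formula gives 1, g = 1 ✓
  a=0, b=0, c=0, d=1, e=0: formula gives 0, g = 0 ✓
  a=0, b=0, c=0, d=1, e=1: formula gives 0, g = 0 ✓
  … (the remaining 28 rows also agree.)
No disagreement on any input; they are logically equivalent.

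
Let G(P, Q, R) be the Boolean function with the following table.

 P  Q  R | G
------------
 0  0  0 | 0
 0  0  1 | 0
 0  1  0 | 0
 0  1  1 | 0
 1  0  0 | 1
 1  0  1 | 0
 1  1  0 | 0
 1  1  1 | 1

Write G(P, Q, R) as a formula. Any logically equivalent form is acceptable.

G(P, Q, R) = ((P & ~Q) & ~R) | ((P & Q) & R)

Collect the rows where G=1 — (1,0,0), (1,1,1) — and write one minterm per row: P·¬Q·¬R, P·Q·R. Their union (logical OR) reproduces the table exactly.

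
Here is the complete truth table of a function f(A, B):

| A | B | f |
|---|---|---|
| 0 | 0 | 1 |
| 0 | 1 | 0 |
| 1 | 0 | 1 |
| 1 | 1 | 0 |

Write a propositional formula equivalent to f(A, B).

The output is the negation of B.

f(A, B) = B'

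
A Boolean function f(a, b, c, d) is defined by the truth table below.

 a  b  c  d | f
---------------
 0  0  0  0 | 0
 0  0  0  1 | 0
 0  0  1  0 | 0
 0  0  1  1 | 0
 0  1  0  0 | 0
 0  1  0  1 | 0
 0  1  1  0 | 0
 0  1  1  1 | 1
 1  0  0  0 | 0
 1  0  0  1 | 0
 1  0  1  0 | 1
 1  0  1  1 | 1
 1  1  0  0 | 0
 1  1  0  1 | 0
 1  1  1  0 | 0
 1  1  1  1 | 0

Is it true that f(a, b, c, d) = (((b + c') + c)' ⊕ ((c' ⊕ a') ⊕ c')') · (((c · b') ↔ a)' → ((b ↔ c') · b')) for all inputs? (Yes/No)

Test each input against both f and the formula:
  a=0, b=0, c=0, d=0: formula gives 0, f = 0 ✓
  a=0, b=0, c=0, d=1: formula gives 0, f = 0 ✓
  a=0, b=0, c=1, d=0: formula gives 0, f = 0 ✓
  a=0, b=0, c=1, d=1: formula gives 0, f = 0 ✓
  …
  a=0, b=1, c=1, d=1: formula gives 0, but f = 1 ✗
Row (0,1,1,1) is a counterexample, so the formula is not equivalent to f.

No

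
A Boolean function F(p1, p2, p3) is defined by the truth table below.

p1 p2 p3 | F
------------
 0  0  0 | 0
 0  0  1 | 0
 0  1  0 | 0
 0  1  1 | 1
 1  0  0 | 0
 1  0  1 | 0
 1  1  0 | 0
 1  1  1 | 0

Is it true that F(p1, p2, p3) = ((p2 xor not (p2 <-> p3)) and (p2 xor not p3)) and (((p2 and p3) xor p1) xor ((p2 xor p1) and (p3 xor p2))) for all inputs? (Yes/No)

Yes

Test each input against both F and the formula:
  p1=0, p2=0, p3=0: formula gives 0, F = 0 ✓
  p1=0, p2=0, p3=1: formula gives 0, F = 0 ✓
  p1=0, p2=1, p3=0: formula gives 0, F = 0 ✓
  p1=0, p2=1, p3=1: formula gives 1, F = 1 ✓
  p1=1, p2=0, p3=0: formula gives 0, F = 0 ✓
  … (the remaining 3 rows also agree.)
All 8 rows match — the expression computes F exactly.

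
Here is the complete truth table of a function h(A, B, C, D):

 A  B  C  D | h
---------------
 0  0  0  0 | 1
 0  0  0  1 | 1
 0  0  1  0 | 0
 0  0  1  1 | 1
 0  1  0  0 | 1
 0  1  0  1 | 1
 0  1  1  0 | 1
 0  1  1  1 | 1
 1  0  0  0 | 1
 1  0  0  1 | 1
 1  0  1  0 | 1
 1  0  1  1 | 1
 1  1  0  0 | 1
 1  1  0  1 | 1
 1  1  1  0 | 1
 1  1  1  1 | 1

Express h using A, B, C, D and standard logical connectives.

h(A, B, C, D) = (((A' · B') · C) · D')'

h is 0 on exactly one input, (0,0,1,0), whose minterm is ¬A·¬B·C·¬D. So h is the negation of that single conjunction.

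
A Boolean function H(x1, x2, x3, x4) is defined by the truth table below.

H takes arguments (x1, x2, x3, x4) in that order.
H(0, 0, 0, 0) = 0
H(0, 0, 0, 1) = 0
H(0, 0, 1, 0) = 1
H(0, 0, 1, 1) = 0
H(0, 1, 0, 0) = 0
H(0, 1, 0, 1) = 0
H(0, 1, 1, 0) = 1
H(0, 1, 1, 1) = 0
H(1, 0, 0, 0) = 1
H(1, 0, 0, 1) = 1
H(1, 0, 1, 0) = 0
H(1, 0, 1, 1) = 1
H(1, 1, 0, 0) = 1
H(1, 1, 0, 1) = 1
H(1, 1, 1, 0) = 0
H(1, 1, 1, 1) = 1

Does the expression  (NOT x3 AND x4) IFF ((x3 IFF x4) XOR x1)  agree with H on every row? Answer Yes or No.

Yes

Test each input against both H and the formula:
  x1=0, x2=0, x3=0, x4=0: formula gives 0, H = 0 ✓
  x1=0, x2=0, x3=0, x4=1: formula gives 0, H = 0 ✓
  x1=0, x2=0, x3=1, x4=0: formula gives 1, H = 1 ✓
  x1=0, x2=0, x3=1, x4=1: formula gives 0, H = 0 ✓
  … (the remaining 12 rows also agree.)
All 16 rows match — the expression computes H exactly.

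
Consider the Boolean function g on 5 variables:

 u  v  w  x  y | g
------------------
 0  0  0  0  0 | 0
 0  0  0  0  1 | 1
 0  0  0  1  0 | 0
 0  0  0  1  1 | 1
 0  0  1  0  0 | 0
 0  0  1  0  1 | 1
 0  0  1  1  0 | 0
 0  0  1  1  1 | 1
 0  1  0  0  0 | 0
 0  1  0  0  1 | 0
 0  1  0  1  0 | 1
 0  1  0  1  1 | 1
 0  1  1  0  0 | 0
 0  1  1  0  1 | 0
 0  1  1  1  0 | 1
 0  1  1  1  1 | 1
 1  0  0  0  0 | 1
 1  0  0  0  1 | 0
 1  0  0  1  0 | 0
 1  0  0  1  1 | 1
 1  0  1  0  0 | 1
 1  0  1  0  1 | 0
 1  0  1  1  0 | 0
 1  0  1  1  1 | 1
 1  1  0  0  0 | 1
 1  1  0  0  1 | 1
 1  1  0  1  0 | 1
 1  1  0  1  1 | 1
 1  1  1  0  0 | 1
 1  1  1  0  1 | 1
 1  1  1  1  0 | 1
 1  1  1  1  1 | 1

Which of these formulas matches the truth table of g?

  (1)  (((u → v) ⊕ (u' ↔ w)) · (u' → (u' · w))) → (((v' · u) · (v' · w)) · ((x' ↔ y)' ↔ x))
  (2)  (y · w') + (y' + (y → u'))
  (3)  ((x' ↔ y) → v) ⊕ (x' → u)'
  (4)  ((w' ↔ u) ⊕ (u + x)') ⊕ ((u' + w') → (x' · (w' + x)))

(1) disagrees with g on (0,0,0,0,0) (formula → 1, table → 0); rule it out.
(2) disagrees with g on (0,0,0,0,0) (formula → 1, table → 0); rule it out.
(4) disagrees with g on (0,0,0,0,1) (formula → 0, table → 1); rule it out.
(3) is the remaining candidate, and it agrees with g on all 32 inputs.

3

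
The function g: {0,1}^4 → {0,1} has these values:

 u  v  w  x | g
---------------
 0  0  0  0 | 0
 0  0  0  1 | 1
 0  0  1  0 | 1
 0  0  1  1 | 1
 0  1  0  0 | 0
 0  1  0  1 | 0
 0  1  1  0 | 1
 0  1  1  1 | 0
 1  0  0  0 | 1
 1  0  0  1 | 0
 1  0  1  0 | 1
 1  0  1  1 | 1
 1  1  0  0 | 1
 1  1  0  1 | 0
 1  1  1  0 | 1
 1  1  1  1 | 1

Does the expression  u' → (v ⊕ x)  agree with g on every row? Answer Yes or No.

No

Test each input against both g and the formula:
  u=0, v=0, w=0, x=0: formula gives 0, g = 0 ✓
  u=0, v=0, w=0, x=1: formula gives 1, g = 1 ✓
  u=0, v=0, w=1, x=0: formula gives 0, but g = 1 ✗
Row (0,0,1,0) is a counterexample, so the formula is not equivalent to g.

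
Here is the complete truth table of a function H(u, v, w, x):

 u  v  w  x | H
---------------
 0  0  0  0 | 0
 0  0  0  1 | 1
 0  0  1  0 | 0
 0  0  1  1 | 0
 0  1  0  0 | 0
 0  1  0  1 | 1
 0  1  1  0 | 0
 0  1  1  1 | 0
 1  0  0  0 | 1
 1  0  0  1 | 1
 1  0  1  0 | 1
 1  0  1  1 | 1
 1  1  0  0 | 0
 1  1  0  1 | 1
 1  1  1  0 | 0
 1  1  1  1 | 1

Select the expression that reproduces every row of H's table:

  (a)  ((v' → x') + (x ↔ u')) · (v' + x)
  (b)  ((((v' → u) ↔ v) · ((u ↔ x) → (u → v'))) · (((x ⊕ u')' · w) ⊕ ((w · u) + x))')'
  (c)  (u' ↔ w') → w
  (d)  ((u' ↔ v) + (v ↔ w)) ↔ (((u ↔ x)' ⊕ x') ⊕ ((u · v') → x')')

b

(a) disagrees with H on (0,0,0,0) (formula → 1, table → 0); rule it out.
(c) disagrees with H on (0,0,0,1) (formula → 0, table → 1); rule it out.
(d) disagrees with H on (0,0,0,0) (formula → 1, table → 0); rule it out.
Only (b) survives; checking it on all 16 rows confirms it matches H.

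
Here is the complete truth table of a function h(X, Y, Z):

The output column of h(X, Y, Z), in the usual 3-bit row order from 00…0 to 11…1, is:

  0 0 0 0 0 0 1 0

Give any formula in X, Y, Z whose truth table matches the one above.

h is 1 on exactly one input, (1,1,0), whose minterm is X·Y·¬Z. So h is just that conjunction.

h(X, Y, Z) = (X & Y) & ~Z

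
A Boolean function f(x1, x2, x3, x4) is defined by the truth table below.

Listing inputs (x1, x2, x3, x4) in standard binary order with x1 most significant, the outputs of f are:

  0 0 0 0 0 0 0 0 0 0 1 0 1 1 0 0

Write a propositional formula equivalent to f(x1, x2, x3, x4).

Collect the rows where f=1 — (1,0,1,0), (1,1,0,0), (1,1,0,1) — and write one minterm per row: x1·¬x2·x3·¬x4, x1·x2·¬x3·¬x4, x1·x2·¬x3·x4. Their union (logical OR) reproduces the table exactly.

f(x1, x2, x3, x4) = ((((x1 · x2') · x3) · x4') + (((x1 · x2) · x3') · x4')) + (((x1 · x2) · x3') · x4)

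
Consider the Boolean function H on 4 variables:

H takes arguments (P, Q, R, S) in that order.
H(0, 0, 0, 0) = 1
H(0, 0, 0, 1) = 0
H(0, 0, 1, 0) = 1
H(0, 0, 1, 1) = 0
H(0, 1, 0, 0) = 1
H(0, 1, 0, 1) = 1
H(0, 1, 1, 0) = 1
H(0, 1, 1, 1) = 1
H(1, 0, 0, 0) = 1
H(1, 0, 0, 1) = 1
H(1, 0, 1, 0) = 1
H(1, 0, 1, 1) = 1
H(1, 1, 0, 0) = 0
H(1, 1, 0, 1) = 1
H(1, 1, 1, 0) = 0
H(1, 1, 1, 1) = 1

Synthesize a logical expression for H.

There are just 4 zero rows: (0,0,0,1), (0,0,1,1), (1,1,0,0), (1,1,1,0). Their minterms are ¬P·¬Q·¬R·S, ¬P·¬Q·R·S, P·Q·¬R·¬S, P·Q·R·¬S; the OR of those covers precisely the 0-outputs, and negating it yields H.

H(P, Q, R, S) = ~((((((~P & ~Q) & ~R) & S) | (((~P & ~Q) & R) & S)) | (((P & Q) & ~R) & ~S)) | (((P & Q) & R) & ~S))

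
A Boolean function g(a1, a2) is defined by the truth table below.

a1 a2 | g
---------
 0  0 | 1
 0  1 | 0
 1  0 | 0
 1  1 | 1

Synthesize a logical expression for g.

g(a1, a2) = ¬(a1 ⊕ a2)

The output is 1 exactly when an even number of inputs are 1 — the complement of 2-way XOR.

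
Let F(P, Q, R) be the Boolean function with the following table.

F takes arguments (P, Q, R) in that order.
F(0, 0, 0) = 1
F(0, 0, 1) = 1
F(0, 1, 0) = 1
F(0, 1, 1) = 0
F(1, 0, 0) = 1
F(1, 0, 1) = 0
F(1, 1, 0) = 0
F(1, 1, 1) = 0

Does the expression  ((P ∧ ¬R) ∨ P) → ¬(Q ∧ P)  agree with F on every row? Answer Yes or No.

No

Check the formula against F row by row:
  P=0, Q=0, R=0: formula gives 1, F = 1 ✓
  P=0, Q=0, R=1: formula gives 1, F = 1 ✓
  P=0, Q=1, R=0: formula gives 1, F = 1 ✓
  P=0, Q=1, R=1: formula gives 1, but F = 0 ✗
Row (0,1,1) is a counterexample, so the formula is not equivalent to F.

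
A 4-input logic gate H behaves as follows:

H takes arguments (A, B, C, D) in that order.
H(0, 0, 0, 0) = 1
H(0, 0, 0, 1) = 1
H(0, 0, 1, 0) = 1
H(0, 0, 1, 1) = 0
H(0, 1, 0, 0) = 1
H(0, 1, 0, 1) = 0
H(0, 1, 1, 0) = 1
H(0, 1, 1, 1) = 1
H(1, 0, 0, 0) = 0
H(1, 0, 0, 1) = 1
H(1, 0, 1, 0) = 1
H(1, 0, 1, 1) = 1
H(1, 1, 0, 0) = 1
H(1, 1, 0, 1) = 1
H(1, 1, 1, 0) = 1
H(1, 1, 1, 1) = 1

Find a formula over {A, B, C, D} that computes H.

H(A, B, C, D) = (((((A' · B') · C) · D) + (((A' · B) · C') · D)) + (((A · B') · C') · D'))'

The 0-rows are (0,0,1,1), (0,1,0,1), (1,0,0,0). Take each as a conjunction (¬A·¬B·C·D, ¬A·B·¬C·D, A·¬B·¬C·¬D), form their disjunction, and complement — that gives a formula that is 1 everywhere H is.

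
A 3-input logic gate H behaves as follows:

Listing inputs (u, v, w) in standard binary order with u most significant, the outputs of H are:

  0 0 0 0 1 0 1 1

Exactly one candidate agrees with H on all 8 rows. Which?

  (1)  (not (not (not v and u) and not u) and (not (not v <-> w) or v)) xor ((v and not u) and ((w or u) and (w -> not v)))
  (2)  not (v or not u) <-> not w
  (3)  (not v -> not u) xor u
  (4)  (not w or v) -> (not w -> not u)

1

(2) fails at (0,0,1): the formula yields 1, H is 0.
(3) fails at (0,0,0): the formula yields 1, H is 0.
(4) fails at (0,0,0): the formula yields 1, H is 0.
Only (1) survives; checking it on all 8 rows confirms it matches H.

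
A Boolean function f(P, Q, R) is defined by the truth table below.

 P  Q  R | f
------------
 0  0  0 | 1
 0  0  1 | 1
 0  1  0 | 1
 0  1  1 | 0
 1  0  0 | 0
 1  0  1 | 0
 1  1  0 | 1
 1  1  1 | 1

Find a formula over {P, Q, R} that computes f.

There are just 3 zero rows: (0,1,1), (1,0,0), (1,0,1). Their minterms are ¬P·Q·R, P·¬Q·¬R, P·¬Q·R; the OR of those covers precisely the 0-outputs, and negating it yields f.

f(P, Q, R) = ¬((((¬P ∧ Q) ∧ R) ∨ ((P ∧ ¬Q) ∧ ¬R)) ∨ ((P ∧ ¬Q) ∧ R))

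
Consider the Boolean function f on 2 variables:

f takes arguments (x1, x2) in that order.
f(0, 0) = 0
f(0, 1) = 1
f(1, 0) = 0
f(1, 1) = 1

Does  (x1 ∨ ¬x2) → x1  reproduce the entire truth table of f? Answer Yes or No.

No

Test each input against both f and the formula:
  x1=0, x2=0: formula gives 0, f = 0 ✓
  x1=0, x2=1: formula gives 1, f = 1 ✓
  x1=1, x2=0: formula gives 1, but f = 0 ✗
A single disagreement suffices: at (1,0) they differ, so the formula does not compute f.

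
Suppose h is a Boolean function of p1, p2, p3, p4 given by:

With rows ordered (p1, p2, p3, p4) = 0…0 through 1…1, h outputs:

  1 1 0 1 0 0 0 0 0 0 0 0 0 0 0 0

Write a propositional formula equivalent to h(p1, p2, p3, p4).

h=1 on 3 inputs: (0,0,0,0), (0,0,0,1), (0,0,1,1). Reading each as a conjunction of literals (¬p1·¬p2·¬p3·¬p4, ¬p1·¬p2·¬p3·p4, ¬p1·¬p2·p3·p4) and taking the OR gives the canonical DNF.

h(p1, p2, p3, p4) = ((((¬p1 ∧ ¬p2) ∧ ¬p3) ∧ ¬p4) ∨ (((¬p1 ∧ ¬p2) ∧ ¬p3) ∧ p4)) ∨ (((¬p1 ∧ ¬p2) ∧ p3) ∧ p4)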